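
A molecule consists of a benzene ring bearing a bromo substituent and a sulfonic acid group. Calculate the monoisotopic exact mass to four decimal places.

235.9143

Atom tally by fragment:
  benzene ring core → C:6 H:6
  (− 2 ring H displaced by substituents)
  + Br → Br:1
  + SO3H → S:1 O:3 H:1
Element totals:
  C: 6
  H: 5
  Br: 1
  O: 3
  S: 1
Molecular formula: C6H5BrO3S.
  M = 6(12.0) + 5(1.007825) + 78.918338 + 3(15.994915) + 31.972071
    = 72.000000 + 5.039125 + 78.918338 + 47.984745 + 31.972071 = 235.914279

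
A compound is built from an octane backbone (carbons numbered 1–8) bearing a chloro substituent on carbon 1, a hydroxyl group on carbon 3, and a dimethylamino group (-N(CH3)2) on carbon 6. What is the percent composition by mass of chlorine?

17.06%

Atom tally by fragment:
  ClCH2 → C:1 H:2 Cl:1
  CH2 → C:1 H:2
  CH(OH) → C:1 H:2 O:1
  CH2 → C:1 H:2
  CH2 → C:1 H:2
  CH(N(CH3)2) → C:3 H:7 N:1
  CH2 → C:1 H:2
  CH3 → C:1 H:3
Element totals:
  C: 10
  H: 22
  Cl: 1
  N: 1
  O: 1
Molecular formula: C10H22ClNO.
Molar mass = 207.742 g/mol.
Mass from Cl: 1 × 35.45 = 35.450 g/mol.
%Cl = 35.450 / 207.742 × 100 = 17.06%.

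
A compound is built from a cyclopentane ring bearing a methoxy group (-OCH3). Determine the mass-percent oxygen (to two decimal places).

Atom tally by fragment:
  cyclopentane ring core → C:5 H:10
  (− 1 ring H displaced by substituents)
  + OCH3 → C:1 H:3 O:1
Element totals:
  C: 6
  H: 12
  O: 1
Molecular formula: C6H12O.
Molar mass = 100.161 g/mol.
Mass from O: 1 × 15.999 = 15.999 g/mol.
%O = 15.999 / 100.161 × 100 = 15.97%.

15.97%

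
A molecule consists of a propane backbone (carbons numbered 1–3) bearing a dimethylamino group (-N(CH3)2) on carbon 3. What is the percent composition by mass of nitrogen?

16.07%

Atom tally by fragment:
  CH3 → C:1 H:3
  CH2 → C:1 H:2
  CH2N(CH3)2 → C:3 H:8 N:1
Element totals:
  C: 5
  H: 13
  N: 1
Molecular formula: C5H13N.
Molar mass = 87.166 g/mol.
Mass from N: 1 × 14.007 = 14.007 g/mol.
%N = 14.007 / 87.166 × 100 = 16.07%.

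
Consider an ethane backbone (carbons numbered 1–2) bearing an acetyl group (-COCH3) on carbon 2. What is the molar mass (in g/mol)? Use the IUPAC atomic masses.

72.11 g/mol

Atom tally by fragment:
  CH3 → C:1 H:3
  CH2COCH3 → C:3 H:5 O:1
Element totals:
  C: 4
  H: 8
  O: 1
Molecular formula: C4H8O.
  M = 4(12.011) + 8(1.008) + 15.999
    = 48.044 + 8.064 + 15.999 = 72.107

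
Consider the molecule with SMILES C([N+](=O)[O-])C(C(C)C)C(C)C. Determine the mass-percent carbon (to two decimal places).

60.35%

Atom tally by fragment:
  O2NCH2 → C:1 H:2 N:1 O:2
  CH(CH(CH3)2) → C:4 H:8
  CH(CH3) → C:2 H:4
  CH3 → C:1 H:3
Element totals:
  C: 8
  H: 17
  N: 1
  O: 2
Molecular formula: C8H17NO2.
Molar mass = 159.229 g/mol.
Mass from C: 8 × 12.011 = 96.088 g/mol.
%C = 96.088 / 159.229 × 100 = 60.35%.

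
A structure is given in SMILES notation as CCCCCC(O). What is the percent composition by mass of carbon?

70.53%

Atom tally by fragment:
  CH3 → C:1 H:3
  CH2 → C:1 H:2
  CH2 → C:1 H:2
  CH2 → C:1 H:2
  CH2 → C:1 H:2
  CH2OH → C:1 H:3 O:1
Element totals:
  C: 6
  H: 14
  O: 1
Molecular formula: C6H14O.
Molar mass = 102.177 g/mol.
Mass from C: 6 × 12.011 = 72.066 g/mol.
%C = 72.066 / 102.177 × 100 = 70.53%.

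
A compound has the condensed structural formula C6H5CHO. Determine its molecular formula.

Atom tally by fragment:
  benzene ring core → C:6 H:6
  (− 1 ring H displaced by substituents)
  + CHO → C:1 H:1 O:1
Element totals:
  C: 7
  H: 6
  O: 1

C7H6O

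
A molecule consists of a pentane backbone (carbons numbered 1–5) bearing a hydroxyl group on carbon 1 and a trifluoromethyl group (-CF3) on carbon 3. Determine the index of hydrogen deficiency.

0

Atom tally by fragment:
  HOCH2 → C:1 H:3 O:1
  CH2 → C:1 H:2
  CH(CF3) → C:2 H:1 F:3
  CH2 → C:1 H:2
  CH3 → C:1 H:3
Element totals:
  C: 6
  H: 11
  F: 3
  O: 1
Molecular formula: C6H11F3O.
DoU = (2C + 2 + N − H − X) / 2 = (2·6 + 2 + 0 − 11 − 3) / 2 = 0.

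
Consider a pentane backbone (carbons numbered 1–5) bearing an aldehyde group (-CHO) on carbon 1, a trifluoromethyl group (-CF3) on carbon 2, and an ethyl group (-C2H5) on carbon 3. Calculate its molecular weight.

Atom tally by fragment:
  OHCCH2 → C:2 H:3 O:1
  CH(CF3) → C:2 H:1 F:3
  CH(C2H5) → C:3 H:6
  CH2 → C:1 H:2
  CH3 → C:1 H:3
Element totals:
  C: 9
  H: 15
  F: 3
  O: 1
Molecular formula: C9H15F3O.
  M = 9(12.011) + 15(1.008) + 3(18.998) + 15.999
    = 108.099 + 15.120 + 56.994 + 15.999 = 196.212

196.21 g/mol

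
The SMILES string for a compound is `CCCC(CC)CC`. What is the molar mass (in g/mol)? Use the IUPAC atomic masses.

Atom tally by fragment:
  CH3 → C:1 H:3
  CH2 → C:1 H:2
  CH2 → C:1 H:2
  CH(C2H5) → C:3 H:6
  CH2 → C:1 H:2
  CH3 → C:1 H:3
Element totals:
  C: 8
  H: 18
Molecular formula: C8H18.
  M = 8(12.011) + 18(1.008)
    = 96.088 + 18.144 = 114.232

114.23 g/mol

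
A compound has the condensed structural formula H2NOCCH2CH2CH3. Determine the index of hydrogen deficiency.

Atom tally by fragment:
  H2NOCCH2 → C:2 H:4 O:1 N:1
  CH2 → C:1 H:2
  CH3 → C:1 H:3
Element totals:
  C: 4
  H: 9
  N: 1
  O: 1
Molecular formula: C4H9NO.
DoU = (2C + 2 + N − H − X) / 2 = (2·4 + 2 + 1 − 9 − 0) / 2 = 1.

1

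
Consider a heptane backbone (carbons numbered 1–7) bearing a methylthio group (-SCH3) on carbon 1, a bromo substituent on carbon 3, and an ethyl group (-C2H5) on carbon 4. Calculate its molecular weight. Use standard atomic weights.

Atom tally by fragment:
  CH3SCH2 → C:2 H:5 S:1
  CH2 → C:1 H:2
  CH(Br) → C:1 H:1 Br:1
  CH(C2H5) → C:3 H:6
  CH2 → C:1 H:2
  CH2 → C:1 H:2
  CH3 → C:1 H:3
Element totals:
  C: 10
  H: 21
  Br: 1
  S: 1
Molecular formula: C10H21BrS.
  M = 10(12.011) + 21(1.008) + 79.904 + 32.06
    = 120.110 + 21.168 + 79.904 + 32.060 = 253.242

253.24 g/mol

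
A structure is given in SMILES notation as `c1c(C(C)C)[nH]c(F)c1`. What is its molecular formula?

Atom tally by fragment:
  pyrrole ring core → C:4 H:5 N:1
  (− 2 ring H displaced by substituents)
  + CH(CH3)2 → C:3 H:7
  + F → F:1
Element totals:
  C: 7
  H: 10
  F: 1
  N: 1

C7H10FN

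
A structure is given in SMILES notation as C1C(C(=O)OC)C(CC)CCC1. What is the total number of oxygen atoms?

2

Atom tally by fragment:
  cyclohexane ring core → C:6 H:12
  (− 2 ring H displaced by substituents)
  + COOCH3 → C:2 H:3 O:2
  + C2H5 → C:2 H:5
Element totals:
  C: 10
  H: 18
  O: 2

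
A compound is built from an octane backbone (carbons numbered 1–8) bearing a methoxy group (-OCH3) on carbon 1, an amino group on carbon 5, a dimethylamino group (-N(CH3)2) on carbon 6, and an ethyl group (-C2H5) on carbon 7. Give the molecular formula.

Atom tally by fragment:
  CH3OCH2 → C:2 H:5 O:1
  CH2 → C:1 H:2
  CH2 → C:1 H:2
  CH2 → C:1 H:2
  CH(NH2) → C:1 H:3 N:1
  CH(N(CH3)2) → C:3 H:7 N:1
  CH(C2H5) → C:3 H:6
  CH3 → C:1 H:3
Element totals:
  C: 13
  H: 30
  N: 2
  O: 1

C13H30N2O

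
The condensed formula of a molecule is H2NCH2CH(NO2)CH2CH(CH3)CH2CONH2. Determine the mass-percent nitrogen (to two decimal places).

22.21%

Atom tally by fragment:
  H2NCH2 → C:1 H:4 N:1
  CH(NO2) → C:1 H:1 N:1 O:2
  CH2 → C:1 H:2
  CH(CH3) → C:2 H:4
  CH2CONH2 → C:2 H:4 O:1 N:1
Element totals:
  C: 7
  H: 15
  N: 3
  O: 3
Molecular formula: C7H15N3O3.
Molar mass = 189.215 g/mol.
Mass from N: 3 × 14.007 = 42.021 g/mol.
%N = 42.021 / 189.215 × 100 = 22.21%.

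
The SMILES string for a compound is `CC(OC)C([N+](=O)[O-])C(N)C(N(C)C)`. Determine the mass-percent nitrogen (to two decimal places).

20.47%

Atom tally by fragment:
  CH3 → C:1 H:3
  CH(OCH3) → C:2 H:4 O:1
  CH(NO2) → C:1 H:1 N:1 O:2
  CH(NH2) → C:1 H:3 N:1
  CH2N(CH3)2 → C:3 H:8 N:1
Element totals:
  C: 8
  H: 19
  N: 3
  O: 3
Molecular formula: C8H19N3O3.
Molar mass = 205.258 g/mol.
Mass from N: 3 × 14.007 = 42.021 g/mol.
%N = 42.021 / 205.258 × 100 = 20.47%.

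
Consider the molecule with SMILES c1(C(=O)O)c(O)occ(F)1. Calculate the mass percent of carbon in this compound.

Atom tally by fragment:
  furan ring core → C:4 H:4 O:1
  (− 3 ring H displaced by substituents)
  + COOH → C:1 H:1 O:2
  + OH → O:1 H:1
  + F → F:1
Element totals:
  C: 5
  H: 3
  F: 1
  O: 4
Molecular formula: C5H3FO4.
Molar mass = 146.073 g/mol.
Mass from C: 5 × 12.011 = 60.055 g/mol.
%C = 60.055 / 146.073 × 100 = 41.11%.

41.11%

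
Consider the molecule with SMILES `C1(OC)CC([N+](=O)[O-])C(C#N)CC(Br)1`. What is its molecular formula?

Atom tally by fragment:
  cyclohexane ring core → C:6 H:12
  (− 4 ring H displaced by substituents)
  + OCH3 → C:1 H:3 O:1
  + NO2 → N:1 O:2
  + CN → C:1 N:1
  + Br → Br:1
Element totals:
  C: 8
  H: 11
  Br: 1
  N: 2
  O: 3

C8H11BrN2O3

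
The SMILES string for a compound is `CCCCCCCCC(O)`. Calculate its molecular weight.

Atom tally by fragment:
  CH3 → C:1 H:3
  CH2 → C:1 H:2
  CH2 → C:1 H:2
  CH2 → C:1 H:2
  CH2 → C:1 H:2
  CH2 → C:1 H:2
  CH2 → C:1 H:2
  CH2 → C:1 H:2
  CH2OH → C:1 H:3 O:1
Element totals:
  C: 9
  H: 20
  O: 1
Molecular formula: C9H20O.
  M = 9(12.011) + 20(1.008) + 15.999
    = 108.099 + 20.160 + 15.999 = 144.258

144.26 g/mol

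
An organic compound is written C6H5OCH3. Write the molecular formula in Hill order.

C7H8O

Atom tally by fragment:
  benzene ring core → C:6 H:6
  (− 1 ring H displaced by substituents)
  + OCH3 → C:1 H:3 O:1
Element totals:
  C: 7
  H: 8
  O: 1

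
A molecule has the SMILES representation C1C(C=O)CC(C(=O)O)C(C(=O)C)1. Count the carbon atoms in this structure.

Atom tally by fragment:
  cyclopentane ring core → C:5 H:10
  (− 3 ring H displaced by substituents)
  + CHO → C:1 H:1 O:1
  + COOH → C:1 H:1 O:2
  + COCH3 → C:2 H:3 O:1
Element totals:
  C: 9
  H: 12
  O: 4

9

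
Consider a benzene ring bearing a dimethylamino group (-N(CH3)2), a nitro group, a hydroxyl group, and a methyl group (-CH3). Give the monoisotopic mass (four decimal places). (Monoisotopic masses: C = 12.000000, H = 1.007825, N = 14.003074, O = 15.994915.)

196.0848

Atom tally by fragment:
  benzene ring core → C:6 H:6
  (− 4 ring H displaced by substituents)
  + N(CH3)2 → N:1 C:2 H:6
  + NO2 → N:1 O:2
  + OH → O:1 H:1
  + CH3 → C:1 H:3
Element totals:
  C: 9
  H: 12
  N: 2
  O: 3
Molecular formula: C9H12N2O3.
  M = 9(12.0) + 12(1.007825) + 2(14.003074) + 3(15.994915)
    = 108.000000 + 12.093900 + 28.006148 + 47.984745 = 196.084793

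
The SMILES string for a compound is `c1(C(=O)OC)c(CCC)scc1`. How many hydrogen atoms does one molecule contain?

Atom tally by fragment:
  thiophene ring core → C:4 H:4 S:1
  (− 2 ring H displaced by substituents)
  + COOCH3 → C:2 H:3 O:2
  + CH2CH2CH3 → C:3 H:7
Element totals:
  C: 9
  H: 12
  O: 2
  S: 1

12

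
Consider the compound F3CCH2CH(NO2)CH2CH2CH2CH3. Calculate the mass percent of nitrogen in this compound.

7.03%

Atom tally by fragment:
  F3CCH2 → C:2 H:2 F:3
  CH(NO2) → C:1 H:1 N:1 O:2
  CH2 → C:1 H:2
  CH2 → C:1 H:2
  CH2 → C:1 H:2
  CH3 → C:1 H:3
Element totals:
  C: 7
  H: 12
  F: 3
  N: 1
  O: 2
Molecular formula: C7H12F3NO2.
Molar mass = 199.172 g/mol.
Mass from N: 1 × 14.007 = 14.007 g/mol.
%N = 14.007 / 199.172 × 100 = 7.03%.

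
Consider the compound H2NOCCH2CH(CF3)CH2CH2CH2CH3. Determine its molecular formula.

C8H14F3NO

Atom tally by fragment:
  H2NOCCH2 → C:2 H:4 O:1 N:1
  CH(CF3) → C:2 H:1 F:3
  CH2 → C:1 H:2
  CH2 → C:1 H:2
  CH2 → C:1 H:2
  CH3 → C:1 H:3
Element totals:
  C: 8
  H: 14
  F: 3
  N: 1
  O: 1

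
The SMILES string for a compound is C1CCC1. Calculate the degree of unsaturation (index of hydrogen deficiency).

1

Atom tally by fragment:
  cyclobutane ring core → C:4 H:8
Element totals:
  C: 4
  H: 8
Molecular formula: C4H8.
DoU = (2C + 2 + N − H − X) / 2 = (2·4 + 2 + 0 − 8 − 0) / 2 = 1.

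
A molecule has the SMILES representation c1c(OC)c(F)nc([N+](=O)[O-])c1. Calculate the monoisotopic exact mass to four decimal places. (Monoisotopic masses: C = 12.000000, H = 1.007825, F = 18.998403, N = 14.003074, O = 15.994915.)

172.0284

Atom tally by fragment:
  pyridine ring core → C:5 H:5 N:1
  (− 3 ring H displaced by substituents)
  + OCH3 → C:1 H:3 O:1
  + F → F:1
  + NO2 → N:1 O:2
Element totals:
  C: 6
  H: 5
  F: 1
  N: 2
  O: 3
Molecular formula: C6H5FN2O3.
  M = 6(12.0) + 5(1.007825) + 18.998403 + 2(14.003074) + 3(15.994915)
    = 72.000000 + 5.039125 + 18.998403 + 28.006148 + 47.984745 = 172.028421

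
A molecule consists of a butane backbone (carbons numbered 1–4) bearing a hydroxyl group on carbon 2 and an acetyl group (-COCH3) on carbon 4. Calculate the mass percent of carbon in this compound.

62.04%

Atom tally by fragment:
  CH3 → C:1 H:3
  CH(OH) → C:1 H:2 O:1
  CH2 → C:1 H:2
  CH2COCH3 → C:3 H:5 O:1
Element totals:
  C: 6
  H: 12
  O: 2
Molecular formula: C6H12O2.
Molar mass = 116.160 g/mol.
Mass from C: 6 × 12.011 = 72.066 g/mol.
%C = 72.066 / 116.160 × 100 = 62.04%.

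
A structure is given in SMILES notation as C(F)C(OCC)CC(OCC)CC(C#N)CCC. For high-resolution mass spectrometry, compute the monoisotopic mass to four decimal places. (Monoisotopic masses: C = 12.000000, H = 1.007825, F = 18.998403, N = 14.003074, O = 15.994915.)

Atom tally by fragment:
  FCH2 → C:1 H:2 F:1
  CH(OC2H5) → C:3 H:6 O:1
  CH2 → C:1 H:2
  CH(OC2H5) → C:3 H:6 O:1
  CH2 → C:1 H:2
  CH(CN) → C:2 H:1 N:1
  CH2 → C:1 H:2
  CH2 → C:1 H:2
  CH3 → C:1 H:3
Element totals:
  C: 14
  H: 26
  F: 1
  N: 1
  O: 2
Molecular formula: C14H26FNO2.
  M = 14(12.0) + 26(1.007825) + 18.998403 + 14.003074 + 2(15.994915)
    = 168.000000 + 26.203450 + 18.998403 + 14.003074 + 31.989830 = 259.194757

259.1948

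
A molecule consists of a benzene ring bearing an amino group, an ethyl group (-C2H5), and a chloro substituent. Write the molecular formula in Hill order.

C8H10ClN

Atom tally by fragment:
  benzene ring core → C:6 H:6
  (− 3 ring H displaced by substituents)
  + NH2 → N:1 H:2
  + C2H5 → C:2 H:5
  + Cl → Cl:1
Element totals:
  C: 8
  H: 10
  Cl: 1
  N: 1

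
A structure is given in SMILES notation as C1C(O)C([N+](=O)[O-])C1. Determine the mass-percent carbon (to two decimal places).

Atom tally by fragment:
  cyclobutane ring core → C:4 H:8
  (− 2 ring H displaced by substituents)
  + OH → O:1 H:1
  + NO2 → N:1 O:2
Element totals:
  C: 4
  H: 7
  N: 1
  O: 3
Molecular formula: C4H7NO3.
Molar mass = 117.104 g/mol.
Mass from C: 4 × 12.011 = 48.044 g/mol.
%C = 48.044 / 117.104 × 100 = 41.03%.

41.03%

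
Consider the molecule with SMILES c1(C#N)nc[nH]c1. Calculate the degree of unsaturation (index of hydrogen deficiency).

Atom tally by fragment:
  imidazole ring core → C:3 H:4 N:2
  (− 1 ring H displaced by substituents)
  + CN → C:1 N:1
Element totals:
  C: 4
  H: 3
  N: 3
Molecular formula: C4H3N3.
DoU = (2C + 2 + N − H − X) / 2 = (2·4 + 2 + 3 − 3 − 0) / 2 = 5.

5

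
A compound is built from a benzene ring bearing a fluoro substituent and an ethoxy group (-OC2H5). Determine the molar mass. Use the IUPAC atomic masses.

140.16 g/mol

Atom tally by fragment:
  benzene ring core → C:6 H:6
  (− 2 ring H displaced by substituents)
  + F → F:1
  + OC2H5 → C:2 H:5 O:1
Element totals:
  C: 8
  H: 9
  F: 1
  O: 1
Molecular formula: C8H9FO.
  M = 8(12.011) + 9(1.008) + 18.998 + 15.999
    = 96.088 + 9.072 + 18.998 + 15.999 = 140.157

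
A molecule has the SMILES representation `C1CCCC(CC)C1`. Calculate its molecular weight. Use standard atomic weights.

112.22 g/mol

Atom tally by fragment:
  cyclohexane ring core → C:6 H:12
  (− 1 ring H displaced by substituents)
  + C2H5 → C:2 H:5
Element totals:
  C: 8
  H: 16
Molecular formula: C8H16.
  M = 8(12.011) + 16(1.008)
    = 96.088 + 16.128 = 112.216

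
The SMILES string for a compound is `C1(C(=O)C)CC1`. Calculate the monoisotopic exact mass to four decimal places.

84.0575

Atom tally by fragment:
  cyclopropane ring core → C:3 H:6
  (− 1 ring H displaced by substituents)
  + COCH3 → C:2 H:3 O:1
Element totals:
  C: 5
  H: 8
  O: 1
Molecular formula: C5H8O.
  M = 5(12.0) + 8(1.007825) + 15.994915
    = 60.000000 + 8.062600 + 15.994915 = 84.057515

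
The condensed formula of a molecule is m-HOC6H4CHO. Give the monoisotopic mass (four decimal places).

122.0368

Element totals:
  C: 7
  H: 6
  O: 2
Molecular formula: C7H6O2.
  M = 7(12.0) + 6(1.007825) + 2(15.994915)
    = 84.000000 + 6.046950 + 31.989830 = 122.036780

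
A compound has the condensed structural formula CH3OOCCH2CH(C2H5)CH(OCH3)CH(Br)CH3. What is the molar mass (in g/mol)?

Atom tally by fragment:
  CH3OOCCH2 → C:3 H:5 O:2
  CH(C2H5) → C:3 H:6
  CH(OCH3) → C:2 H:4 O:1
  CH(Br) → C:1 H:1 Br:1
  CH3 → C:1 H:3
Element totals:
  C: 10
  H: 19
  Br: 1
  O: 3
Molecular formula: C10H19BrO3.
  M = 10(12.011) + 19(1.008) + 79.904 + 3(15.999)
    = 120.110 + 19.152 + 79.904 + 47.997 = 267.163

267.16 g/mol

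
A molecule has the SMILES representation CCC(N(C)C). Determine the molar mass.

87.17 g/mol

Atom tally by fragment:
  CH3 → C:1 H:3
  CH2 → C:1 H:2
  CH2N(CH3)2 → C:3 H:8 N:1
Element totals:
  C: 5
  H: 13
  N: 1
Molecular formula: C5H13N.
  M = 5(12.011) + 13(1.008) + 14.007
    = 60.055 + 13.104 + 14.007 = 87.166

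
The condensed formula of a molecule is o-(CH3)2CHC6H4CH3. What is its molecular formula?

C10H14

Atom tally by fragment:
  benzene ring core → C:6 H:6
  (− 2 ring H displaced by substituents)
  + CH(CH3)2 → C:3 H:7
  + CH3 → C:1 H:3
Element totals:
  C: 10
  H: 14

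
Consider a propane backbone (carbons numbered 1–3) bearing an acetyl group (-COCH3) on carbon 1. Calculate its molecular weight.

86.13 g/mol

Atom tally by fragment:
  CH3COCH2 → C:3 H:5 O:1
  CH2 → C:1 H:2
  CH3 → C:1 H:3
Element totals:
  C: 5
  H: 10
  O: 1
Molecular formula: C5H10O.
  M = 5(12.011) + 10(1.008) + 15.999
    = 60.055 + 10.080 + 15.999 = 86.134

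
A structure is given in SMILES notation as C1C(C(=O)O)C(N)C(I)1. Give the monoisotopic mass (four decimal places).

Atom tally by fragment:
  cyclobutane ring core → C:4 H:8
  (− 3 ring H displaced by substituents)
  + COOH → C:1 H:1 O:2
  + NH2 → N:1 H:2
  + I → I:1
Element totals:
  C: 5
  H: 8
  I: 1
  N: 1
  O: 2
Molecular formula: C5H8INO2.
  M = 5(12.0) + 8(1.007825) + 126.904472 + 14.003074 + 2(15.994915)
    = 60.000000 + 8.062600 + 126.904472 + 14.003074 + 31.989830 = 240.959976

240.9600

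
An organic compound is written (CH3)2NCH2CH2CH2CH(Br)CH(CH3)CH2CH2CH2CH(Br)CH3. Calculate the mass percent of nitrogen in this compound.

Atom tally by fragment:
  (CH3)2NCH2 → C:3 H:8 N:1
  CH2 → C:1 H:2
  CH2 → C:1 H:2
  CH(Br) → C:1 H:1 Br:1
  CH(CH3) → C:2 H:4
  CH2 → C:1 H:2
  CH2 → C:1 H:2
  CH2 → C:1 H:2
  CH(Br) → C:1 H:1 Br:1
  CH3 → C:1 H:3
Element totals:
  C: 13
  H: 27
  Br: 2
  N: 1
Molecular formula: C13H27Br2N.
Molar mass = 357.174 g/mol.
Mass from N: 1 × 14.007 = 14.007 g/mol.
%N = 14.007 / 357.174 × 100 = 3.92%.

3.92%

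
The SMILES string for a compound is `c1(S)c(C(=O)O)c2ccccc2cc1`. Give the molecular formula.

C11H8O2S

Atom tally by fragment:
  naphthalene ring system core → C:10 H:8
  (− 2 ring H displaced by substituents)
  + SH → S:1 H:1
  + COOH → C:1 H:1 O:2
Element totals:
  C: 11
  H: 8
  O: 2
  S: 1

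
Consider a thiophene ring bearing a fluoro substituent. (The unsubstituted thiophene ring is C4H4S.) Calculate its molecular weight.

Atom tally by fragment:
  thiophene ring core → C:4 H:4 S:1
  (− 1 ring H displaced by substituents)
  + F → F:1
Element totals:
  C: 4
  H: 3
  F: 1
  S: 1
Molecular formula: C4H3FS.
  M = 4(12.011) + 3(1.008) + 18.998 + 32.06
    = 48.044 + 3.024 + 18.998 + 32.060 = 102.126

102.13 g/mol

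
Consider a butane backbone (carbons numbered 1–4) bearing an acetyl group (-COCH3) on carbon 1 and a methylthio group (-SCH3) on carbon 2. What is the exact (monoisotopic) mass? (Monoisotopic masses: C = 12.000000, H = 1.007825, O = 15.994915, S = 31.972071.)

146.0765

Atom tally by fragment:
  CH3COCH2 → C:3 H:5 O:1
  CH(SCH3) → C:2 H:4 S:1
  CH2 → C:1 H:2
  CH3 → C:1 H:3
Element totals:
  C: 7
  H: 14
  O: 1
  S: 1
Molecular formula: C7H14OS.
  M = 7(12.0) + 14(1.007825) + 15.994915 + 31.972071
    = 84.000000 + 14.109550 + 15.994915 + 31.972071 = 146.076536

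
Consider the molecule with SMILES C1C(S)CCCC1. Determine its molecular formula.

C6H12S

Atom tally by fragment:
  cyclohexane ring core → C:6 H:12
  (− 1 ring H displaced by substituents)
  + SH → S:1 H:1
Element totals:
  C: 6
  H: 12
  S: 1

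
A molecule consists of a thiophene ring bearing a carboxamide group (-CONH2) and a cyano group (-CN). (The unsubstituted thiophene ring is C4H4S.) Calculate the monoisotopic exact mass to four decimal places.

152.0044

Atom tally by fragment:
  thiophene ring core → C:4 H:4 S:1
  (− 2 ring H displaced by substituents)
  + CONH2 → C:1 H:2 O:1 N:1
  + CN → C:1 N:1
Element totals:
  C: 6
  H: 4
  N: 2
  O: 1
  S: 1
Molecular formula: C6H4N2OS.
  M = 6(12.0) + 4(1.007825) + 2(14.003074) + 15.994915 + 31.972071
    = 72.000000 + 4.031300 + 28.006148 + 15.994915 + 31.972071 = 152.004434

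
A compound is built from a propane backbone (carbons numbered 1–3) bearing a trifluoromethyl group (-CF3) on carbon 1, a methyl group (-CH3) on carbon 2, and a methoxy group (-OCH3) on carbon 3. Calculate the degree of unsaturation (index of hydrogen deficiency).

Atom tally by fragment:
  F3CCH2 → C:2 H:2 F:3
  CH(CH3) → C:2 H:4
  CH2OCH3 → C:2 H:5 O:1
Element totals:
  C: 6
  H: 11
  F: 3
  O: 1
Molecular formula: C6H11F3O.
DoU = (2C + 2 + N − H − X) / 2 = (2·6 + 2 + 0 − 11 − 3) / 2 = 0.

0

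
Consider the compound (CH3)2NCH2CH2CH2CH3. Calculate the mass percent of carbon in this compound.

71.22%

Atom tally by fragment:
  (CH3)2NCH2 → C:3 H:8 N:1
  CH2 → C:1 H:2
  CH2 → C:1 H:2
  CH3 → C:1 H:3
Element totals:
  C: 6
  H: 15
  N: 1
Molecular formula: C6H15N.
Molar mass = 101.193 g/mol.
Mass from C: 6 × 12.011 = 72.066 g/mol.
%C = 72.066 / 101.193 × 100 = 71.22%.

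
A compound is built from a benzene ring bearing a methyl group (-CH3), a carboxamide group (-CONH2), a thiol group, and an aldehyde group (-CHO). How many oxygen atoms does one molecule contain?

Atom tally by fragment:
  benzene ring core → C:6 H:6
  (− 4 ring H displaced by substituents)
  + CH3 → C:1 H:3
  + CONH2 → C:1 H:2 O:1 N:1
  + SH → S:1 H:1
  + CHO → C:1 H:1 O:1
Element totals:
  C: 9
  H: 9
  N: 1
  O: 2
  S: 1

2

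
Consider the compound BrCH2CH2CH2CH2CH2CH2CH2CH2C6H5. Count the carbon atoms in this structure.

14

Element totals:
  C: 14
  H: 21
  Br: 1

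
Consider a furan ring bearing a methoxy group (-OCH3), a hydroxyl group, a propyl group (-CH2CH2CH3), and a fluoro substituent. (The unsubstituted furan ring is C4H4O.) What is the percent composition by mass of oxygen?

Atom tally by fragment:
  furan ring core → C:4 H:4 O:1
  (− 4 ring H displaced by substituents)
  + OCH3 → C:1 H:3 O:1
  + OH → O:1 H:1
  + CH2CH2CH3 → C:3 H:7
  + F → F:1
Element totals:
  C: 8
  H: 11
  F: 1
  O: 3
Molecular formula: C8H11FO3.
Molar mass = 174.171 g/mol.
Mass from O: 3 × 15.999 = 47.997 g/mol.
%O = 47.997 / 174.171 × 100 = 27.56%.

27.56%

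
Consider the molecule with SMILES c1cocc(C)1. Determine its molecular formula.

C5H6O

Atom tally by fragment:
  furan ring core → C:4 H:4 O:1
  (− 1 ring H displaced by substituents)
  + CH3 → C:1 H:3
Element totals:
  C: 5
  H: 6
  O: 1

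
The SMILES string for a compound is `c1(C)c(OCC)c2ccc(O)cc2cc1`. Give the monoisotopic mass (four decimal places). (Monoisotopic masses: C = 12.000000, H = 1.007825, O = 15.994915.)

Atom tally by fragment:
  naphthalene ring system core → C:10 H:8
  (− 3 ring H displaced by substituents)
  + CH3 → C:1 H:3
  + OC2H5 → C:2 H:5 O:1
  + OH → O:1 H:1
Element totals:
  C: 13
  H: 14
  O: 2
Molecular formula: C13H14O2.
  M = 13(12.0) + 14(1.007825) + 2(15.994915)
    = 156.000000 + 14.109550 + 31.989830 = 202.099380

202.0994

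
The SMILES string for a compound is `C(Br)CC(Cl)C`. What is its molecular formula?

Atom tally by fragment:
  BrCH2 → C:1 H:2 Br:1
  CH2 → C:1 H:2
  CH(Cl) → C:1 H:1 Cl:1
  CH3 → C:1 H:3
Element totals:
  C: 4
  H: 8
  Br: 1
  Cl: 1

C4H8BrCl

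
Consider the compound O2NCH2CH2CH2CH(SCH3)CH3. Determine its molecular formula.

Element totals:
  C: 6
  H: 13
  N: 1
  O: 2
  S: 1

C6H13NO2S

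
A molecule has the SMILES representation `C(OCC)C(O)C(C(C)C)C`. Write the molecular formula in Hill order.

Atom tally by fragment:
  C2H5OCH2 → C:3 H:7 O:1
  CH(OH) → C:1 H:2 O:1
  CH(CH(CH3)2) → C:4 H:8
  CH3 → C:1 H:3
Element totals:
  C: 9
  H: 20
  O: 2

C9H20O2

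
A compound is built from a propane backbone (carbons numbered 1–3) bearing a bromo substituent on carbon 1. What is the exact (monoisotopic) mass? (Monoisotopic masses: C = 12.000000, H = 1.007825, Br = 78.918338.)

Atom tally by fragment:
  BrCH2 → C:1 H:2 Br:1
  CH2 → C:1 H:2
  CH3 → C:1 H:3
Element totals:
  C: 3
  H: 7
  Br: 1
Molecular formula: C3H7Br.
  M = 3(12.0) + 7(1.007825) + 78.918338
    = 36.000000 + 7.054775 + 78.918338 = 121.973113

121.9731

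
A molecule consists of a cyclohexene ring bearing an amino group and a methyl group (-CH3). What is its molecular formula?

C7H13N

Atom tally by fragment:
  cyclohexene ring core → C:6 H:10
  (− 2 ring H displaced by substituents)
  + NH2 → N:1 H:2
  + CH3 → C:1 H:3
Element totals:
  C: 7
  H: 13
  N: 1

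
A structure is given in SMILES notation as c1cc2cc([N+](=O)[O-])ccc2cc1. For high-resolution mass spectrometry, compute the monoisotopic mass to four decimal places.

173.0477

Atom tally by fragment:
  naphthalene ring system core → C:10 H:8
  (− 1 ring H displaced by substituents)
  + NO2 → N:1 O:2
Element totals:
  C: 10
  H: 7
  N: 1
  O: 2
Molecular formula: C10H7NO2.
  M = 10(12.0) + 7(1.007825) + 14.003074 + 2(15.994915)
    = 120.000000 + 7.054775 + 14.003074 + 31.989830 = 173.047679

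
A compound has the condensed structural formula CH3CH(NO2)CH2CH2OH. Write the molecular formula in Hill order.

C4H9NO3

Atom tally by fragment:
  CH3 → C:1 H:3
  CH(NO2) → C:1 H:1 N:1 O:2
  CH2 → C:1 H:2
  CH2OH → C:1 H:3 O:1
Element totals:
  C: 4
  H: 9
  N: 1
  O: 3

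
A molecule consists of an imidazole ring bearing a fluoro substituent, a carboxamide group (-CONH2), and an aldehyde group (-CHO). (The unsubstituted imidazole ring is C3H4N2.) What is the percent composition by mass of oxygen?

Atom tally by fragment:
  imidazole ring core → C:3 H:4 N:2
  (− 3 ring H displaced by substituents)
  + F → F:1
  + CONH2 → C:1 H:2 O:1 N:1
  + CHO → C:1 H:1 O:1
Element totals:
  C: 5
  H: 4
  F: 1
  N: 3
  O: 2
Molecular formula: C5H4FN3O2.
Molar mass = 157.104 g/mol.
Mass from O: 2 × 15.999 = 31.998 g/mol.
%O = 31.998 / 157.104 × 100 = 20.37%.

20.37%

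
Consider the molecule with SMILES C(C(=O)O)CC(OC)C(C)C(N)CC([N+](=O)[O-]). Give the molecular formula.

C10H20N2O5

Atom tally by fragment:
  HOOCCH2 → C:2 H:3 O:2
  CH2 → C:1 H:2
  CH(OCH3) → C:2 H:4 O:1
  CH(CH3) → C:2 H:4
  CH(NH2) → C:1 H:3 N:1
  CH2 → C:1 H:2
  CH2NO2 → C:1 H:2 N:1 O:2
Element totals:
  C: 10
  H: 20
  N: 2
  O: 5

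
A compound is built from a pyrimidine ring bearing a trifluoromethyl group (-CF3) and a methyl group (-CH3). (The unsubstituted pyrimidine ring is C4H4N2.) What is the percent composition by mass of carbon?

Atom tally by fragment:
  pyrimidine ring core → C:4 H:4 N:2
  (− 2 ring H displaced by substituents)
  + CF3 → C:1 F:3
  + CH3 → C:1 H:3
Element totals:
  C: 6
  H: 5
  F: 3
  N: 2
Molecular formula: C6H5F3N2.
Molar mass = 162.114 g/mol.
Mass from C: 6 × 12.011 = 72.066 g/mol.
%C = 72.066 / 162.114 × 100 = 44.45%.

44.45%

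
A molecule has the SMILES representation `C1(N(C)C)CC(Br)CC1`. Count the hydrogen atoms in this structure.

Atom tally by fragment:
  cyclopentane ring core → C:5 H:10
  (− 2 ring H displaced by substituents)
  + N(CH3)2 → N:1 C:2 H:6
  + Br → Br:1
Element totals:
  C: 7
  H: 14
  Br: 1
  N: 1

14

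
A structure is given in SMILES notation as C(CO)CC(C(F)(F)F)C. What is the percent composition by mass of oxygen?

Atom tally by fragment:
  HOCH2CH2 → C:2 H:5 O:1
  CH2 → C:1 H:2
  CH(CF3) → C:2 H:1 F:3
  CH3 → C:1 H:3
Element totals:
  C: 6
  H: 11
  F: 3
  O: 1
Molecular formula: C6H11F3O.
Molar mass = 156.147 g/mol.
Mass from O: 1 × 15.999 = 15.999 g/mol.
%O = 15.999 / 156.147 × 100 = 10.25%.

10.25%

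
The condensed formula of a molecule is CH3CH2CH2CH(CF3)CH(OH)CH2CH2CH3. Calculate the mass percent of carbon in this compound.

54.53%

Element totals:
  C: 9
  H: 17
  F: 3
  O: 1
Molecular formula: C9H17F3O.
Molar mass = 198.228 g/mol.
Mass from C: 9 × 12.011 = 108.099 g/mol.
%C = 108.099 / 198.228 × 100 = 54.53%.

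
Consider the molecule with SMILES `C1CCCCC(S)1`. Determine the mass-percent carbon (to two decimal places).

62.01%

Atom tally by fragment:
  cyclohexane ring core → C:6 H:12
  (− 1 ring H displaced by substituents)
  + SH → S:1 H:1
Element totals:
  C: 6
  H: 12
  S: 1
Molecular formula: C6H12S.
Molar mass = 116.222 g/mol.
Mass from C: 6 × 12.011 = 72.066 g/mol.
%C = 72.066 / 116.222 × 100 = 62.01%.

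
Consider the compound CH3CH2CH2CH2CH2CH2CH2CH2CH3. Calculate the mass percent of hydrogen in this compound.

Element totals:
  C: 9
  H: 20
Molecular formula: C9H20.
Molar mass = 128.259 g/mol.
Mass from H: 20 × 1.008 = 20.160 g/mol.
%H = 20.160 / 128.259 × 100 = 15.72%.

15.72%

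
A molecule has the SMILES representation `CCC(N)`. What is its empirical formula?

C3H9N

Atom tally by fragment:
  CH3 → C:1 H:3
  CH2 → C:1 H:2
  CH2NH2 → C:1 H:4 N:1
Element totals:
  C: 3
  H: 9
  N: 1
Molecular formula: C3H9N.
gcd of subscripts (3, 9, 1) = 1, so the empirical formula equals the molecular formula.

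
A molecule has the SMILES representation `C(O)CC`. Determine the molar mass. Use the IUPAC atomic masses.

60.10 g/mol

Atom tally by fragment:
  HOCH2 → C:1 H:3 O:1
  CH2 → C:1 H:2
  CH3 → C:1 H:3
Element totals:
  C: 3
  H: 8
  O: 1
Molecular formula: C3H8O.
  M = 3(12.011) + 8(1.008) + 15.999
    = 36.033 + 8.064 + 15.999 = 60.096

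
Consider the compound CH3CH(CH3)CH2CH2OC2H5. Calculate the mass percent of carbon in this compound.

Element totals:
  C: 7
  H: 16
  O: 1
Molecular formula: C7H16O.
Molar mass = 116.204 g/mol.
Mass from C: 7 × 12.011 = 84.077 g/mol.
%C = 84.077 / 116.204 × 100 = 72.35%.

72.35%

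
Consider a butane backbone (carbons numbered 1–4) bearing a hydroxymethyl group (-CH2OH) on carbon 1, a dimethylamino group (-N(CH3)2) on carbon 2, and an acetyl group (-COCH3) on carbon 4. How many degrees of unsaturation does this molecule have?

1

Atom tally by fragment:
  HOCH2CH2 → C:2 H:5 O:1
  CH(N(CH3)2) → C:3 H:7 N:1
  CH2 → C:1 H:2
  CH2COCH3 → C:3 H:5 O:1
Element totals:
  C: 9
  H: 19
  N: 1
  O: 2
Molecular formula: C9H19NO2.
DoU = (2C + 2 + N − H − X) / 2 = (2·9 + 2 + 1 − 19 − 0) / 2 = 1.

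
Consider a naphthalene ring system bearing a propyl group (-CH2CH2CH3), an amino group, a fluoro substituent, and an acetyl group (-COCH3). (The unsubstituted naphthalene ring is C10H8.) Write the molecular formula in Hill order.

C15H16FNO

Atom tally by fragment:
  naphthalene ring system core → C:10 H:8
  (− 4 ring H displaced by substituents)
  + CH2CH2CH3 → C:3 H:7
  + NH2 → N:1 H:2
  + F → F:1
  + COCH3 → C:2 H:3 O:1
Element totals:
  C: 15
  H: 16
  F: 1
  N: 1
  O: 1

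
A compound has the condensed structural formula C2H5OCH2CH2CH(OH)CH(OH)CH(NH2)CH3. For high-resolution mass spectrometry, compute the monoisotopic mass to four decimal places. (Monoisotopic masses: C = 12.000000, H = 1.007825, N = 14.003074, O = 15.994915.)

Element totals:
  C: 8
  H: 19
  N: 1
  O: 3
Molecular formula: C8H19NO3.
  M = 8(12.0) + 19(1.007825) + 14.003074 + 3(15.994915)
    = 96.000000 + 19.148675 + 14.003074 + 47.984745 = 177.136494

177.1365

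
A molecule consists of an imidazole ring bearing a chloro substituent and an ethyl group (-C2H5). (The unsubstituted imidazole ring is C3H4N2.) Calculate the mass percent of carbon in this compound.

Atom tally by fragment:
  imidazole ring core → C:3 H:4 N:2
  (− 2 ring H displaced by substituents)
  + Cl → Cl:1
  + C2H5 → C:2 H:5
Element totals:
  C: 5
  H: 7
  Cl: 1
  N: 2
Molecular formula: C5H7ClN2.
Molar mass = 130.575 g/mol.
Mass from C: 5 × 12.011 = 60.055 g/mol.
%C = 60.055 / 130.575 × 100 = 45.99%.

45.99%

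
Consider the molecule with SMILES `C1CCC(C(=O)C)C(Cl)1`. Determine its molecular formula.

Atom tally by fragment:
  cyclopentane ring core → C:5 H:10
  (− 2 ring H displaced by substituents)
  + COCH3 → C:2 H:3 O:1
  + Cl → Cl:1
Element totals:
  C: 7
  H: 11
  Cl: 1
  O: 1

C7H11ClO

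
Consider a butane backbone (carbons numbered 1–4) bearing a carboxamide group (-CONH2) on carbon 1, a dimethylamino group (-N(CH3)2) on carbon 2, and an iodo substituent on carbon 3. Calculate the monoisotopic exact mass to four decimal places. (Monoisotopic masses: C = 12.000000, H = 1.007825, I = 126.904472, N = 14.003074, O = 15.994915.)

270.0229

Atom tally by fragment:
  H2NOCCH2 → C:2 H:4 O:1 N:1
  CH(N(CH3)2) → C:3 H:7 N:1
  CH(I) → C:1 H:1 I:1
  CH3 → C:1 H:3
Element totals:
  C: 7
  H: 15
  I: 1
  N: 2
  O: 1
Molecular formula: C7H15IN2O.
  M = 7(12.0) + 15(1.007825) + 126.904472 + 2(14.003074) + 15.994915
    = 84.000000 + 15.117375 + 126.904472 + 28.006148 + 15.994915 = 270.022910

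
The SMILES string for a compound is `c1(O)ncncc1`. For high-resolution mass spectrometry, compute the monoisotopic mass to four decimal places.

Atom tally by fragment:
  pyrimidine ring core → C:4 H:4 N:2
  (− 1 ring H displaced by substituents)
  + OH → O:1 H:1
Element totals:
  C: 4
  H: 4
  N: 2
  O: 1
Molecular formula: C4H4N2O.
  M = 4(12.0) + 4(1.007825) + 2(14.003074) + 15.994915
    = 48.000000 + 4.031300 + 28.006148 + 15.994915 = 96.032363

96.0324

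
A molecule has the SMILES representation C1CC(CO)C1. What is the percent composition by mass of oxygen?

Atom tally by fragment:
  cyclobutane ring core → C:4 H:8
  (− 1 ring H displaced by substituents)
  + CH2OH → C:1 H:3 O:1
Element totals:
  C: 5
  H: 10
  O: 1
Molecular formula: C5H10O.
Molar mass = 86.134 g/mol.
Mass from O: 1 × 15.999 = 15.999 g/mol.
%O = 15.999 / 86.134 × 100 = 18.57%.

18.57%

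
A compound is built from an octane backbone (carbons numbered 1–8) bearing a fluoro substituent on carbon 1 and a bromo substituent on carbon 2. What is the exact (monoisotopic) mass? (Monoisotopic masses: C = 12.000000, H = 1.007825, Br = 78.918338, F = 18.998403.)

Atom tally by fragment:
  FCH2 → C:1 H:2 F:1
  CH(Br) → C:1 H:1 Br:1
  CH2 → C:1 H:2
  CH2 → C:1 H:2
  CH2 → C:1 H:2
  CH2 → C:1 H:2
  CH2 → C:1 H:2
  CH3 → C:1 H:3
Element totals:
  C: 8
  H: 16
  Br: 1
  F: 1
Molecular formula: C8H16BrF.
  M = 8(12.0) + 16(1.007825) + 78.918338 + 18.998403
    = 96.000000 + 16.125200 + 78.918338 + 18.998403 = 210.041941

210.0419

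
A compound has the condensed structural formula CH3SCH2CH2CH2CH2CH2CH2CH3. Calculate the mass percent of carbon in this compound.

Element totals:
  C: 8
  H: 18
  S: 1
Molecular formula: C8H18S.
Molar mass = 146.292 g/mol.
Mass from C: 8 × 12.011 = 96.088 g/mol.
%C = 96.088 / 146.292 × 100 = 65.68%.

65.68%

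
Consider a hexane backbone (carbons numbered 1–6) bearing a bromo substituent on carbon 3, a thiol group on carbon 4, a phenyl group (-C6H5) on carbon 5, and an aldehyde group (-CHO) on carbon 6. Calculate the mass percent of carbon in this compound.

Atom tally by fragment:
  CH3 → C:1 H:3
  CH2 → C:1 H:2
  CH(Br) → C:1 H:1 Br:1
  CH(SH) → C:1 H:2 S:1
  CH(C6H5) → C:7 H:6
  CH2CHO → C:2 H:3 O:1
Element totals:
  C: 13
  H: 17
  Br: 1
  O: 1
  S: 1
Molecular formula: C13H17BrOS.
Molar mass = 301.242 g/mol.
Mass from C: 13 × 12.011 = 156.143 g/mol.
%C = 156.143 / 301.242 × 100 = 51.83%.

51.83%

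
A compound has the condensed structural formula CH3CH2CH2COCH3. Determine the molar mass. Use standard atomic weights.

Atom tally by fragment:
  CH3 → C:1 H:3
  CH2 → C:1 H:2
  CH2COCH3 → C:3 H:5 O:1
Element totals:
  C: 5
  H: 10
  O: 1
Molecular formula: C5H10O.
  M = 5(12.011) + 10(1.008) + 15.999
    = 60.055 + 10.080 + 15.999 = 86.134

86.13 g/mol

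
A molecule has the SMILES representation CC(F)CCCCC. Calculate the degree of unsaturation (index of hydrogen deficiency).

0

Atom tally by fragment:
  CH3 → C:1 H:3
  CH(F) → C:1 H:1 F:1
  CH2 → C:1 H:2
  CH2 → C:1 H:2
  CH2 → C:1 H:2
  CH2 → C:1 H:2
  CH3 → C:1 H:3
Element totals:
  C: 7
  H: 15
  F: 1
Molecular formula: C7H15F.
DoU = (2C + 2 + N − H − X) / 2 = (2·7 + 2 + 0 − 15 − 1) / 2 = 0.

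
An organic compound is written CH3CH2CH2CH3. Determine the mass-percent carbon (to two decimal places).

82.66%

Atom tally by fragment:
  CH3 → C:1 H:3
  CH2 → C:1 H:2
  CH2 → C:1 H:2
  CH3 → C:1 H:3
Element totals:
  C: 4
  H: 10
Molecular formula: C4H10.
Molar mass = 58.124 g/mol.
Mass from C: 4 × 12.011 = 48.044 g/mol.
%C = 48.044 / 58.124 × 100 = 82.66%.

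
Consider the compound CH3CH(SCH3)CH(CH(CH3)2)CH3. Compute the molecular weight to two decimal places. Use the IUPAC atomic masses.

Atom tally by fragment:
  CH3 → C:1 H:3
  CH(SCH3) → C:2 H:4 S:1
  CH(CH(CH3)2) → C:4 H:8
  CH3 → C:1 H:3
Element totals:
  C: 8
  H: 18
  S: 1
Molecular formula: C8H18S.
  M = 8(12.011) + 18(1.008) + 32.06
    = 96.088 + 18.144 + 32.060 = 146.292

146.29 g/mol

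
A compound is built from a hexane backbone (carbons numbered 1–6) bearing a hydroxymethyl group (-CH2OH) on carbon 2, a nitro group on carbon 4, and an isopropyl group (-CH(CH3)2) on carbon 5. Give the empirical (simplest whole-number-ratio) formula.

Atom tally by fragment:
  CH3 → C:1 H:3
  CH(CH2OH) → C:2 H:4 O:1
  CH2 → C:1 H:2
  CH(NO2) → C:1 H:1 N:1 O:2
  CH(CH(CH3)2) → C:4 H:8
  CH3 → C:1 H:3
Element totals:
  C: 10
  H: 21
  N: 1
  O: 3
Molecular formula: C10H21NO3.
gcd of subscripts (10, 21, 1, 3) = 1, so the empirical formula equals the molecular formula.

C10H21NO3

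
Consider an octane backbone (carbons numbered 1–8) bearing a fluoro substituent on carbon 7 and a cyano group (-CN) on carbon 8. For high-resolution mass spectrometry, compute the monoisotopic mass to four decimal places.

Atom tally by fragment:
  CH3 → C:1 H:3
  CH2 → C:1 H:2
  CH2 → C:1 H:2
  CH2 → C:1 H:2
  CH2 → C:1 H:2
  CH2 → C:1 H:2
  CH(F) → C:1 H:1 F:1
  CH2CN → C:2 H:2 N:1
Element totals:
  C: 9
  H: 16
  F: 1
  N: 1
Molecular formula: C9H16FN.
  M = 9(12.0) + 16(1.007825) + 18.998403 + 14.003074
    = 108.000000 + 16.125200 + 18.998403 + 14.003074 = 157.126677

157.1267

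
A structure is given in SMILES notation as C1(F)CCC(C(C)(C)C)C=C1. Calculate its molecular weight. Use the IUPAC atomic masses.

Atom tally by fragment:
  cyclohexene ring core → C:6 H:10
  (− 2 ring H displaced by substituents)
  + F → F:1
  + C(CH3)3 → C:4 H:9
Element totals:
  C: 10
  H: 17
  F: 1
Molecular formula: C10H17F.
  M = 10(12.011) + 17(1.008) + 18.998
    = 120.110 + 17.136 + 18.998 = 156.244

156.24 g/mol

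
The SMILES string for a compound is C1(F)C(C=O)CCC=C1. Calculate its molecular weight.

128.15 g/mol

Atom tally by fragment:
  cyclohexene ring core → C:6 H:10
  (− 2 ring H displaced by substituents)
  + F → F:1
  + CHO → C:1 H:1 O:1
Element totals:
  C: 7
  H: 9
  F: 1
  O: 1
Molecular formula: C7H9FO.
  M = 7(12.011) + 9(1.008) + 18.998 + 15.999
    = 84.077 + 9.072 + 18.998 + 15.999 = 128.146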